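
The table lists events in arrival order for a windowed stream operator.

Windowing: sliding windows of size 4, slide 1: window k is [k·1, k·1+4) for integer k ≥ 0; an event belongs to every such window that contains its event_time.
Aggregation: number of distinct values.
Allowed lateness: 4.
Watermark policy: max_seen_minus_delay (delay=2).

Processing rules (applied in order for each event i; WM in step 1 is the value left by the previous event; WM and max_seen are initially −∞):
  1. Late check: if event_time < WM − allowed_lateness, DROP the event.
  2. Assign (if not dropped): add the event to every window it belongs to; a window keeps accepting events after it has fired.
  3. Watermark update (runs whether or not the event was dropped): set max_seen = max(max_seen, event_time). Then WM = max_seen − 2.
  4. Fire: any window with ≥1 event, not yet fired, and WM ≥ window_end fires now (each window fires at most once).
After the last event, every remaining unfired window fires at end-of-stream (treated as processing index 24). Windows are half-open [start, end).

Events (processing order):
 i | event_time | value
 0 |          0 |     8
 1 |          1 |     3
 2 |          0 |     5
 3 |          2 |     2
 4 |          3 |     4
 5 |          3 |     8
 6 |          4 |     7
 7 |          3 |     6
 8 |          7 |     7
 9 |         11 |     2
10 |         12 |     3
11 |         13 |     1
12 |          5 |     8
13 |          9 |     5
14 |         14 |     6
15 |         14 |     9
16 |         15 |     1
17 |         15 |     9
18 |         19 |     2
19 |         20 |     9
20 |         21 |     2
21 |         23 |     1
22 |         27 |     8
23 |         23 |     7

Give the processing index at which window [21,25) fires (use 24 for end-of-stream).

22

i=0 t=0 v=8: → [0,4); WM=-2
i=1 t=1 v=3: → [1,5),[0,4); WM=-1
i=2 t=0 v=5: → [0,4); WM=-1
i=3 t=2 v=2: → [2,6),[1,5),[0,4); WM=0
i=4 t=3 v=4: → [3,7),[2,6),[1,5),[0,4); WM=1
i=5 t=3 v=8: → [3,7),[2,6),[1,5),[0,4); WM=1
i=6 t=4 v=7: → [4,8),[3,7),[2,6),[1,5); WM=2
i=7 t=3 v=6: → [3,7),[2,6),[1,5),[0,4); WM=2
i=8 t=7 v=7: → [7,11),[6,10),[5,9),[4,8); WM=5; [0,4) fires=6 [1,5) fires=6
i=9 t=11 v=2: → [11,15),[10,14),[9,13),[8,12); WM=9; [2,6) fires=5 [3,7) fires=4 [4,8) fires=1 [5,9) fires=1
i=10 t=12 v=3: → [12,16),[11,15),[10,14),[9,13); WM=10; [6,10) fires=1
i=11 t=13 v=1: → [13,17),[12,16),[11,15),[10,14); WM=11; [7,11) fires=1
i=12 t=5 v=8: DROP (t<11-4); WM=11
i=13 t=9 v=5: → [9,13),[8,12),[7,11),[6,10); WM=11
i=14 t=14 v=6: → [14,18),[13,17),[12,16),[11,15); WM=12; [8,12) fires=2
i=15 t=14 v=9: → [14,18),[13,17),[12,16),[11,15); WM=12
i=16 t=15 v=1: → [15,19),[14,18),[13,17),[12,16); WM=13; [9,13) fires=3
i=17 t=15 v=9: → [15,19),[14,18),[13,17),[12,16); WM=13
i=18 t=19 v=2: → [19,23),[18,22),[17,21),[16,20); WM=17; [10,14) fires=3 [11,15) fires=5 [12,16) fires=4 [13,17) fires=3
i=19 t=20 v=9: → [20,24),[19,23),[18,22),[17,21); WM=18; [14,18) fires=3
i=20 t=21 v=2: → [21,25),[20,24),[19,23),[18,22); WM=19; [15,19) fires=2
i=21 t=23 v=1: → [23,27),[22,26),[21,25),[20,24); WM=21; [16,20) fires=1 [17,21) fires=2
i=22 t=27 v=8: → [27,31),[26,30),[25,29),[24,28); WM=25; [18,22) fires=2 [19,23) fires=2 [20,24) fires=3 [21,25) fires=2
i=23 t=23 v=7: → [23,27),[22,26),[21,25),[20,24); WM=25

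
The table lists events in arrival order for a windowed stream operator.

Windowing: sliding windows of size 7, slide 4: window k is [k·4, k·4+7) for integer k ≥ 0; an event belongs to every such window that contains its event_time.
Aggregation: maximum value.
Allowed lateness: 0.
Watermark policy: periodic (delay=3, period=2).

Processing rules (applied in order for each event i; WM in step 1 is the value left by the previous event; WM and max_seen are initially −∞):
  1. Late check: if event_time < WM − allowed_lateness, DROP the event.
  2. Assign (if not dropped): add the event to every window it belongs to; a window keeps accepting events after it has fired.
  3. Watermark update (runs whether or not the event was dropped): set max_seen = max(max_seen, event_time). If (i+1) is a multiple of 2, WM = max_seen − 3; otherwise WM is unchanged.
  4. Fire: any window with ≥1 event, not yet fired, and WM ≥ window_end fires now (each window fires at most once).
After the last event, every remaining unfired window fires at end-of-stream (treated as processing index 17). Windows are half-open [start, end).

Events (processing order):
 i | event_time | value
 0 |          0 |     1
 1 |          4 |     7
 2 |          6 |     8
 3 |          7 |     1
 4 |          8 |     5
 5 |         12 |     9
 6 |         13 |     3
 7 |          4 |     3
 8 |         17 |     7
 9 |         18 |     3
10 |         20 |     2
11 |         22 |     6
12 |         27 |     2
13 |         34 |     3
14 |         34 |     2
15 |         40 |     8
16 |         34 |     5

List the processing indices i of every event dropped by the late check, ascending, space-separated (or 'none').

7 16

i=0 t=0 v=1: → [0,7); WM=−∞
i=1 t=4 v=7: → [4,11),[0,7); WM=1
i=2 t=6 v=8: → [4,11),[0,7); WM=1
i=3 t=7 v=1: → [4,11); WM=4
i=4 t=8 v=5: → [8,15),[4,11); WM=4
i=5 t=12 v=9: → [12,19),[8,15); WM=9; [0,7) fires=8
i=6 t=13 v=3: → [12,19),[8,15); WM=9
i=7 t=4 v=3: DROP (t<9-0); WM=10
i=8 t=17 v=7: → [16,23),[12,19); WM=10
i=9 t=18 v=3: → [16,23),[12,19); WM=15; [4,11) fires=8 [8,15) fires=9
i=10 t=20 v=2: → [20,27),[16,23); WM=15
i=11 t=22 v=6: → [20,27),[16,23); WM=19; [12,19) fires=9
i=12 t=27 v=2: → [24,31); WM=19
i=13 t=34 v=3: → [32,39),[28,35); WM=31; [16,23) fires=7 [20,27) fires=6 [24,31) fires=2
i=14 t=34 v=2: → [32,39),[28,35); WM=31
i=15 t=40 v=8: → [40,47),[36,43); WM=37; [28,35) fires=3
i=16 t=34 v=5: DROP (t<37-0); WM=37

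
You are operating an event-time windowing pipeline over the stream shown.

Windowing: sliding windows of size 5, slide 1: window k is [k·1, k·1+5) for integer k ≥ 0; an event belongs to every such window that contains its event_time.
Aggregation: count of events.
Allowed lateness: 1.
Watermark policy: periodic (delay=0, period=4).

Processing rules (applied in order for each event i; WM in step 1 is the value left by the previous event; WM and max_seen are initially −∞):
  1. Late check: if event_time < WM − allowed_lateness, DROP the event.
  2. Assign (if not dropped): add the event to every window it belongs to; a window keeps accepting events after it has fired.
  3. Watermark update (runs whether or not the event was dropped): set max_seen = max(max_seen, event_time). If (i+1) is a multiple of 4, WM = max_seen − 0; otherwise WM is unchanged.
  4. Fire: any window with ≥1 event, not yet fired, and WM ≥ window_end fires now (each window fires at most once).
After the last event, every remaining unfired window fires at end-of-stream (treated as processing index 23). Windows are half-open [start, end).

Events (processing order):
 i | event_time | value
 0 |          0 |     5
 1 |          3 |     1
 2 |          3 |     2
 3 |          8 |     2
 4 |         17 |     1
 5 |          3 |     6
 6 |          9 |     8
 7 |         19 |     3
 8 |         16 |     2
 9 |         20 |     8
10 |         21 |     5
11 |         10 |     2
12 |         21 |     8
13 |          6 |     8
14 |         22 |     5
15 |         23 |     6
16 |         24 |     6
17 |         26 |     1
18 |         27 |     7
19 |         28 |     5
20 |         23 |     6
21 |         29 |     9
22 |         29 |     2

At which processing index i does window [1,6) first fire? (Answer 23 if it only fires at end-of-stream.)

3

i=0 t=0 v=5: → [0,5); WM=−∞
i=1 t=3 v=1: → [3,8),[2,7),[1,6),[0,5); WM=−∞
i=2 t=3 v=2: → [3,8),[2,7),[1,6),[0,5); WM=−∞
i=3 t=8 v=2: → [8,13),[7,12),[6,11),[5,10),[4,9); WM=8; [0,5) fires=3 [1,6) fires=2 [2,7) fires=2 [3,8) fires=2
i=4 t=17 v=1: → [17,22),[16,21),[15,20),[14,19),[13,18); WM=8
i=5 t=3 v=6: DROP (t<8-1); WM=8
i=6 t=9 v=8: → [9,14),[8,13),[7,12),[6,11),[5,10); WM=8
i=7 t=19 v=3: → [19,24),[18,23),[17,22),[16,21),[15,20); WM=19; [4,9) fires=1 [5,10) fires=2 [6,11) fires=2 [7,12) fires=2 [8,13) fires=2 [9,14) fires=1 [13,18) fires=1 [14,19) fires=1
i=8 t=16 v=2: DROP (t<19-1); WM=19
i=9 t=20 v=8: → [20,25),[19,24),[18,23),[17,22),[16,21); WM=19
i=10 t=21 v=5: → [21,26),[20,25),[19,24),[18,23),[17,22); WM=19
i=11 t=10 v=2: DROP (t<19-1); WM=21; [15,20) fires=2 [16,21) fires=3
i=12 t=21 v=8: → [21,26),[20,25),[19,24),[18,23),[17,22); WM=21
i=13 t=6 v=8: DROP (t<21-1); WM=21
i=14 t=22 v=5: → [22,27),[21,26),[20,25),[19,24),[18,23); WM=21
i=15 t=23 v=6: → [23,28),[22,27),[21,26),[20,25),[19,24); WM=23; [17,22) fires=5 [18,23) fires=5
i=16 t=24 v=6: → [24,29),[23,28),[22,27),[21,26),[20,25); WM=23
i=17 t=26 v=1: → [26,31),[25,30),[24,29),[23,28),[22,27); WM=23
i=18 t=27 v=7: → [27,32),[26,31),[25,30),[24,29),[23,28); WM=23
i=19 t=28 v=5: → [28,33),[27,32),[26,31),[25,30),[24,29); WM=28; [19,24) fires=6 [20,25) fires=6 [21,26) fires=5 [22,27) fires=4 [23,28) fires=4
i=20 t=23 v=6: DROP (t<28-1); WM=28
i=21 t=29 v=9: → [29,34),[28,33),[27,32),[26,31),[25,30); WM=28
i=22 t=29 v=2: → [29,34),[28,33),[27,32),[26,31),[25,30); WM=28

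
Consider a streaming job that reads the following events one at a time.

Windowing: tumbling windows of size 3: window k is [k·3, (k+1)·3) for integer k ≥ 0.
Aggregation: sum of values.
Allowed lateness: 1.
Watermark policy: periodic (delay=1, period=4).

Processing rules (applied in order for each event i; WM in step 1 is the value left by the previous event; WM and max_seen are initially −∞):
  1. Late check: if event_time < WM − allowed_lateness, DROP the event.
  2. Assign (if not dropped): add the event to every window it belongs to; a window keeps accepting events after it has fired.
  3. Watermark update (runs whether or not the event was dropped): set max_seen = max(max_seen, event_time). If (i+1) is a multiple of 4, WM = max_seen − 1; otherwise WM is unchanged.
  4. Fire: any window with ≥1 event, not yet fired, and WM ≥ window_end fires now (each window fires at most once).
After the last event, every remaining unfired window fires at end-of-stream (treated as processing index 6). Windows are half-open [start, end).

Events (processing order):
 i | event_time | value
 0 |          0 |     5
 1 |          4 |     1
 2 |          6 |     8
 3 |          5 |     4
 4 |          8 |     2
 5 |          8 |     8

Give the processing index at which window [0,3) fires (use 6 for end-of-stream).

i=0 t=0 v=5: → [0,3); WM=−∞
i=1 t=4 v=1: → [3,6); WM=−∞
i=2 t=6 v=8: → [6,9); WM=−∞
i=3 t=5 v=4: → [3,6); WM=5; [0,3) fires=5
i=4 t=8 v=2: → [6,9); WM=5
i=5 t=8 v=8: → [6,9); WM=5

3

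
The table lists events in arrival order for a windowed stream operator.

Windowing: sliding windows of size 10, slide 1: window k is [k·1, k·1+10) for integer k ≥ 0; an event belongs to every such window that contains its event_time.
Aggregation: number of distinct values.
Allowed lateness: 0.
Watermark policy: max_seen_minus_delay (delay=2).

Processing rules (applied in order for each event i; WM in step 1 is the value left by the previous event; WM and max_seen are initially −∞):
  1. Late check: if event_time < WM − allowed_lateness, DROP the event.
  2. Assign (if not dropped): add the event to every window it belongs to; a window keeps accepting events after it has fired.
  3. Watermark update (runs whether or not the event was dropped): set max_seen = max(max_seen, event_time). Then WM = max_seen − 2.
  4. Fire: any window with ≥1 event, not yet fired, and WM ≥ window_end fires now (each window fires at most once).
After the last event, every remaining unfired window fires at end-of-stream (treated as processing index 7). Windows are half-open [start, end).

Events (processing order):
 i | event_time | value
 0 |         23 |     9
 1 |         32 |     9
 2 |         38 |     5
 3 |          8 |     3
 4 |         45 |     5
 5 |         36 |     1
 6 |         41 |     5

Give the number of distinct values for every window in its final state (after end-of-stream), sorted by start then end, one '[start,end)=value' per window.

i=0 t=23 v=9: → [23,33),[22,32),[21,31),[20,30),[19,29),[18,28),[17,27),[16,26),[15,25),[14,24); WM=21
i=1 t=32 v=9: → [32,42),[31,41),[30,40),[29,39),[28,38),[27,37),[26,36),[25,35),[24,34),[23,33); WM=30; [14,24) fires=1 [15,25) fires=1 [16,26) fires=1 [17,27) fires=1 [18,28) fires=1 [19,29) fires=1 [20,30) fires=1
i=2 t=38 v=5: → [38,48),[37,47),[36,46),[35,45),[34,44),[33,43),[32,42),[31,41),[30,40),[29,39); WM=36; [21,31) fires=1 [22,32) fires=1 [23,33) fires=1 [24,34) fires=1 [25,35) fires=1 [26,36) fires=1
i=3 t=8 v=3: DROP (t<36-0); WM=36
i=4 t=45 v=5: → [45,55),[44,54),[43,53),[42,52),[41,51),[40,50),[39,49),[38,48),[37,47),[36,46); WM=43; [27,37) fires=1 [28,38) fires=1 [29,39) fires=2 [30,40) fires=2 [31,41) fires=2 [32,42) fires=2 [33,43) fires=1
i=5 t=36 v=1: DROP (t<43-0); WM=43
i=6 t=41 v=5: DROP (t<43-0); WM=43

[14,24)=1 [15,25)=1 [16,26)=1 [17,27)=1 [18,28)=1 [19,29)=1 [20,30)=1 [21,31)=1 [22,32)=1 [23,33)=1 [24,34)=1 [25,35)=1 [26,36)=1 [27,37)=1 [28,38)=1 [29,39)=2 [30,40)=2 [31,41)=2 [32,42)=2 [33,43)=1 [34,44)=1 [35,45)=1 [36,46)=1 [37,47)=1 [38,48)=1 [39,49)=1 [40,50)=1 [41,51)=1 [42,52)=1 [43,53)=1 [44,54)=1 [45,55)=1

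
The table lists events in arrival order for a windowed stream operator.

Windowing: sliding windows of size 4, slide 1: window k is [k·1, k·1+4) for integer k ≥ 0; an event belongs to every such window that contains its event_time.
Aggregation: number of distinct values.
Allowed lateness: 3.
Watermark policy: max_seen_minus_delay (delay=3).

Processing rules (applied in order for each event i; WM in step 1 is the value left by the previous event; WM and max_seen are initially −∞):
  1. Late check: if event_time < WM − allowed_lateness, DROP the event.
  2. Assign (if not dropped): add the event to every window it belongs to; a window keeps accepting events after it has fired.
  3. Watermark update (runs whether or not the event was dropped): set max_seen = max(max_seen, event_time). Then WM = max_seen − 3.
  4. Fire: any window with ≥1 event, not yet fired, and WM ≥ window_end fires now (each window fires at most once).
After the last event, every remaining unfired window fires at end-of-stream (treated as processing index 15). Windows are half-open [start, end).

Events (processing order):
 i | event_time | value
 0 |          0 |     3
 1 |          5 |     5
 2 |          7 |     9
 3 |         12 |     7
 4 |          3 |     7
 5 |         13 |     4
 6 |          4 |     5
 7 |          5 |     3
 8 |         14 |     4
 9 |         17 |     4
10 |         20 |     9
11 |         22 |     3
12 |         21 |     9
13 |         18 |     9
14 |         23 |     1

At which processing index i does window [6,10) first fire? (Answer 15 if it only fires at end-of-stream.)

i=0 t=0 v=3: → [0,4); WM=-3
i=1 t=5 v=5: → [5,9),[4,8),[3,7),[2,6); WM=2
i=2 t=7 v=9: → [7,11),[6,10),[5,9),[4,8); WM=4; [0,4) fires=1
i=3 t=12 v=7: → [12,16),[11,15),[10,14),[9,13); WM=9; [2,6) fires=1 [3,7) fires=1 [4,8) fires=2 [5,9) fires=2
i=4 t=3 v=7: DROP (t<9-3); WM=9
i=5 t=13 v=4: → [13,17),[12,16),[11,15),[10,14); WM=10; [6,10) fires=1
i=6 t=4 v=5: DROP (t<10-3); WM=10
i=7 t=5 v=3: DROP (t<10-3); WM=10
i=8 t=14 v=4: → [14,18),[13,17),[12,16),[11,15); WM=11; [7,11) fires=1
i=9 t=17 v=4: → [17,21),[16,20),[15,19),[14,18); WM=14; [9,13) fires=1 [10,14) fires=2
i=10 t=20 v=9: → [20,24),[19,23),[18,22),[17,21); WM=17; [11,15) fires=2 [12,16) fires=2 [13,17) fires=1
i=11 t=22 v=3: → [22,26),[21,25),[20,24),[19,23); WM=19; [14,18) fires=1 [15,19) fires=1
i=12 t=21 v=9: → [21,25),[20,24),[19,23),[18,22); WM=19
i=13 t=18 v=9: → [18,22),[17,21),[16,20),[15,19); WM=19
i=14 t=23 v=1: → [23,27),[22,26),[21,25),[20,24); WM=20; [16,20) fires=2

5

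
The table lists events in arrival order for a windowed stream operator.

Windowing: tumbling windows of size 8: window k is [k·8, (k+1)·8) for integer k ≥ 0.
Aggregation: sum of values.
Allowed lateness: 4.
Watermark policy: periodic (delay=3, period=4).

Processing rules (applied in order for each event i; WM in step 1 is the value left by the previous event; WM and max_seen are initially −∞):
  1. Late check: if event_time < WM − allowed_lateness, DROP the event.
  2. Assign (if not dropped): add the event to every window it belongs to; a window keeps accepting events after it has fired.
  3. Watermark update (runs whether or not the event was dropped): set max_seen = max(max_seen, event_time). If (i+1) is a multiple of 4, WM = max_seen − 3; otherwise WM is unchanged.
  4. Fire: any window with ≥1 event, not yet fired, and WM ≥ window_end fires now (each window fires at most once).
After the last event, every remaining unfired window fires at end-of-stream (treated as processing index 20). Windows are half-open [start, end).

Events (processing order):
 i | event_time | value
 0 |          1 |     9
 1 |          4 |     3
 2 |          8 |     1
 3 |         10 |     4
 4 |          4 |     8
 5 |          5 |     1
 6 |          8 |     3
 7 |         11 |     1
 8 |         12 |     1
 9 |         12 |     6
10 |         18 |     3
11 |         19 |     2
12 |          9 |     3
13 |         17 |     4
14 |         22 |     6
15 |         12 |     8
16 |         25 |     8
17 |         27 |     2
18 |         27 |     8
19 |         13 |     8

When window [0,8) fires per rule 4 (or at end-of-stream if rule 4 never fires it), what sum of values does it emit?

i=0 t=1 v=9: → [0,8); WM=−∞
i=1 t=4 v=3: → [0,8); WM=−∞
i=2 t=8 v=1: → [8,16); WM=−∞
i=3 t=10 v=4: → [8,16); WM=7
i=4 t=4 v=8: → [0,8); WM=7
i=5 t=5 v=1: → [0,8); WM=7
i=6 t=8 v=3: → [8,16); WM=7
i=7 t=11 v=1: → [8,16); WM=8; [0,8) fires=21
i=8 t=12 v=1: → [8,16); WM=8
i=9 t=12 v=6: → [8,16); WM=8
i=10 t=18 v=3: → [16,24); WM=8
i=11 t=19 v=2: → [16,24); WM=16; [8,16) fires=16
i=12 t=9 v=3: DROP (t<16-4); WM=16
i=13 t=17 v=4: → [16,24); WM=16
i=14 t=22 v=6: → [16,24); WM=16
i=15 t=12 v=8: → [8,16); WM=19
i=16 t=25 v=8: → [24,32); WM=19
i=17 t=27 v=2: → [24,32); WM=19
i=18 t=27 v=8: → [24,32); WM=19
i=19 t=13 v=8: DROP (t<19-4); WM=24; [16,24) fires=15

21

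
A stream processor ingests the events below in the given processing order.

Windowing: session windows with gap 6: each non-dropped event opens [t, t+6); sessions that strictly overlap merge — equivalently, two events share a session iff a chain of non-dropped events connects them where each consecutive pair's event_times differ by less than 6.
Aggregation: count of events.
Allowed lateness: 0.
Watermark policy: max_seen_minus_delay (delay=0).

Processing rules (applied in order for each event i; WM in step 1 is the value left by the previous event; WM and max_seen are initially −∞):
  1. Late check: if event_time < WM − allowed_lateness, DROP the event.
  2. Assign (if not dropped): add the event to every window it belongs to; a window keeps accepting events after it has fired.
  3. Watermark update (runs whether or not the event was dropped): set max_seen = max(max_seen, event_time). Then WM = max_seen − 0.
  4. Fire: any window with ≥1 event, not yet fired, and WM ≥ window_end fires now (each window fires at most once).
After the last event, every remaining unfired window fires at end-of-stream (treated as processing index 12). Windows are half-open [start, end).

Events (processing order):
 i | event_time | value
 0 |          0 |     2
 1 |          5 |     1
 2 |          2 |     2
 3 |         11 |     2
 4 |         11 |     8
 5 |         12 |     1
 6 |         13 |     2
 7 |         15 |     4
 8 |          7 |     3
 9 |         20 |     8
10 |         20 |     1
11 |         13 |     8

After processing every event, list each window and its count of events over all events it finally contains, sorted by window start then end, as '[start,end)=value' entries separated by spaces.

[0,11)=2 [11,26)=7

i=0 t=0 v=2: → [0,6); WM=0
i=1 t=5 v=1: → [0,11); WM=5
i=2 t=2 v=2: DROP (t<5-0); WM=5
i=3 t=11 v=2: → [11,17); WM=11
i=4 t=11 v=8: → [11,17); WM=11
i=5 t=12 v=1: → [11,18); WM=12
i=6 t=13 v=2: → [11,19); WM=13
i=7 t=15 v=4: → [11,21); WM=15
i=8 t=7 v=3: DROP (t<15-0); WM=15
i=9 t=20 v=8: → [11,26); WM=20
i=10 t=20 v=1: → [11,26); WM=20
i=11 t=13 v=8: DROP (t<20-0); WM=20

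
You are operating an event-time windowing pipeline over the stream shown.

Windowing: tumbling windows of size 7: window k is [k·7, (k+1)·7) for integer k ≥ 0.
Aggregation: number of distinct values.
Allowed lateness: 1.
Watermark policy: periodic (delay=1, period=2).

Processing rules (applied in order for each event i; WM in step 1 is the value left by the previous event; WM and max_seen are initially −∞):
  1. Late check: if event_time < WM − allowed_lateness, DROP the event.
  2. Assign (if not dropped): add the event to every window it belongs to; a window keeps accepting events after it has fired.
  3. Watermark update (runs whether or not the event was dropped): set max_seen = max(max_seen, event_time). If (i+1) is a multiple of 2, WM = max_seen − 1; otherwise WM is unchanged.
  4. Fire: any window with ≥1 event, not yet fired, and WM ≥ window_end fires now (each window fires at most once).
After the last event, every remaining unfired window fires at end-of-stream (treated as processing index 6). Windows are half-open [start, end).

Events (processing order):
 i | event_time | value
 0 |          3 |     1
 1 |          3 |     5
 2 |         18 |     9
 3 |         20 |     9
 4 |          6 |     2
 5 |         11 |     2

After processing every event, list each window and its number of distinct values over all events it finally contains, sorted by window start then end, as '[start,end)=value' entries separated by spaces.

i=0 t=3 v=1: → [0,7); WM=−∞
i=1 t=3 v=5: → [0,7); WM=2
i=2 t=18 v=9: → [14,21); WM=2
i=3 t=20 v=9: → [14,21); WM=19; [0,7) fires=2
i=4 t=6 v=2: DROP (t<19-1); WM=19
i=5 t=11 v=2: DROP (t<19-1); WM=19

[0,7)=2 [14,21)=1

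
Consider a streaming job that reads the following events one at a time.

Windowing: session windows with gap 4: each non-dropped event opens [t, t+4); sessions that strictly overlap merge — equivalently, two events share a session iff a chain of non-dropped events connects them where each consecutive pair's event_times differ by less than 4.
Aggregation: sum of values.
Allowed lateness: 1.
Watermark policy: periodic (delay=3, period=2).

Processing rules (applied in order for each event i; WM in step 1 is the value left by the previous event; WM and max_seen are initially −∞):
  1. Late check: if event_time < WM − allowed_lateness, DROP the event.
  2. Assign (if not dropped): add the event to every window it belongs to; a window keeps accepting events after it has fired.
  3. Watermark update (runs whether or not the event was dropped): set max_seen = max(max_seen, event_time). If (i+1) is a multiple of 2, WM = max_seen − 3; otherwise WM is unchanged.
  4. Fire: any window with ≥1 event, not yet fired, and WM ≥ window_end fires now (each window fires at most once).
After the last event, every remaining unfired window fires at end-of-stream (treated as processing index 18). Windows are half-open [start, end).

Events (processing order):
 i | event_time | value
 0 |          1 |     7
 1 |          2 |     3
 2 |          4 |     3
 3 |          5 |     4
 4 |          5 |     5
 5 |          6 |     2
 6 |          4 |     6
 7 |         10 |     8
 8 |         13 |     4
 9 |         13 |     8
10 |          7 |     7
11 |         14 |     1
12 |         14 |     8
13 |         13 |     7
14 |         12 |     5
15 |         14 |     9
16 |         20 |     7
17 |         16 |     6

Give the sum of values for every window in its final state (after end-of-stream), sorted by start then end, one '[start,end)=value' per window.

i=0 t=1 v=7: → [1,5); WM=−∞
i=1 t=2 v=3: → [1,6); WM=-1
i=2 t=4 v=3: → [1,8); WM=-1
i=3 t=5 v=4: → [1,9); WM=2
i=4 t=5 v=5: → [1,9); WM=2
i=5 t=6 v=2: → [1,10); WM=3
i=6 t=4 v=6: → [1,10); WM=3
i=7 t=10 v=8: → [10,14); WM=7
i=8 t=13 v=4: → [10,17); WM=7
i=9 t=13 v=8: → [10,17); WM=10
i=10 t=7 v=7: DROP (t<10-1); WM=10
i=11 t=14 v=1: → [10,18); WM=11
i=12 t=14 v=8: → [10,18); WM=11
i=13 t=13 v=7: → [10,18); WM=11
i=14 t=12 v=5: → [10,18); WM=11
i=15 t=14 v=9: → [10,18); WM=11
i=16 t=20 v=7: → [20,24); WM=11
i=17 t=16 v=6: → [10,20); WM=17

[1,10)=30 [10,20)=56 [20,24)=7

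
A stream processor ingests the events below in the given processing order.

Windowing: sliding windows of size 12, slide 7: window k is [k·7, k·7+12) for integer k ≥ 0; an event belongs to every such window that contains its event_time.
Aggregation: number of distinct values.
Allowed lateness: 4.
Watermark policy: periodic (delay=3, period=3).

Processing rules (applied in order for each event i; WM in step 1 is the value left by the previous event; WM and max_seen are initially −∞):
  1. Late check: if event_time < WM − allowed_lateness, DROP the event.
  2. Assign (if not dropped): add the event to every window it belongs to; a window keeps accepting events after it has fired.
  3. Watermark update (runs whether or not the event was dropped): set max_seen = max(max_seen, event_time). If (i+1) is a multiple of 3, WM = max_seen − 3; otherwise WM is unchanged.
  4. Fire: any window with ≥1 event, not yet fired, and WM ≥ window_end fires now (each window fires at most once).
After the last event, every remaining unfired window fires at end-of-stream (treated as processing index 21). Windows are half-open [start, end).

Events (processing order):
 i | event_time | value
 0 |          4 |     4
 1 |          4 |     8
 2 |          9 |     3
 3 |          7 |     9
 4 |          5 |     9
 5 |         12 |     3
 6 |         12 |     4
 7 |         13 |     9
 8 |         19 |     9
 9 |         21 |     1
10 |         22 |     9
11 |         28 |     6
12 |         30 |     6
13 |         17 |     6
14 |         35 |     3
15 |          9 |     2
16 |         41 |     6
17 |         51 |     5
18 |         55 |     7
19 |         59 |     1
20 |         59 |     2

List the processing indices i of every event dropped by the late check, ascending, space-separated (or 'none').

i=0 t=4 v=4: → [0,12); WM=−∞
i=1 t=4 v=8: → [0,12); WM=−∞
i=2 t=9 v=3: → [7,19),[0,12); WM=6
i=3 t=7 v=9: → [7,19),[0,12); WM=6
i=4 t=5 v=9: → [0,12); WM=6
i=5 t=12 v=3: → [7,19); WM=9
i=6 t=12 v=4: → [7,19); WM=9
i=7 t=13 v=9: → [7,19); WM=9
i=8 t=19 v=9: → [14,26); WM=16; [0,12) fires=4
i=9 t=21 v=1: → [21,33),[14,26); WM=16
i=10 t=22 v=9: → [21,33),[14,26); WM=16
i=11 t=28 v=6: → [28,40),[21,33); WM=25; [7,19) fires=3
i=12 t=30 v=6: → [28,40),[21,33); WM=25
i=13 t=17 v=6: DROP (t<25-4); WM=25
i=14 t=35 v=3: → [35,47),[28,40); WM=32; [14,26) fires=2
i=15 t=9 v=2: DROP (t<32-4); WM=32
i=16 t=41 v=6: → [35,47); WM=32
i=17 t=51 v=5: → [49,61),[42,54); WM=48; [21,33) fires=3 [28,40) fires=2 [35,47) fires=2
i=18 t=55 v=7: → [49,61); WM=48
i=19 t=59 v=1: → [56,68),[49,61); WM=48
i=20 t=59 v=2: → [56,68),[49,61); WM=56; [42,54) fires=1

13 15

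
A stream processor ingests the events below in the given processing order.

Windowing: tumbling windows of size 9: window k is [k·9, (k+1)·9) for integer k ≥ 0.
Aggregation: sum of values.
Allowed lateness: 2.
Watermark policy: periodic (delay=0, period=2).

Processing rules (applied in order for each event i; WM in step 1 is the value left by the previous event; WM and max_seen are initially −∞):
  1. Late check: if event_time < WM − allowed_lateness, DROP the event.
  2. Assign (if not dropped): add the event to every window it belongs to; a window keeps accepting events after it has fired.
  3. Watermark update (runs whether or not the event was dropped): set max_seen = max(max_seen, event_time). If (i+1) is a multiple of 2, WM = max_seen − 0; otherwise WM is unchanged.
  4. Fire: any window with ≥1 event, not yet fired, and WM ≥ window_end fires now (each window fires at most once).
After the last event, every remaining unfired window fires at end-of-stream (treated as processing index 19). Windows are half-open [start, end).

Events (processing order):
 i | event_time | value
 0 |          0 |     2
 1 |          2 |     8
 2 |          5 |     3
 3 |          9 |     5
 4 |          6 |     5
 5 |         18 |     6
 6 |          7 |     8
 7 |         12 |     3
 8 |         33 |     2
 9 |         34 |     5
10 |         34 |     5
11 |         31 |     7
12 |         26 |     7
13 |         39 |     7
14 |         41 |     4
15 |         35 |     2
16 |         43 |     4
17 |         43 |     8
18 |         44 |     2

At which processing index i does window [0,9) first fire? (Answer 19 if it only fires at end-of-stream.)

i=0 t=0 v=2: → [0,9); WM=−∞
i=1 t=2 v=8: → [0,9); WM=2
i=2 t=5 v=3: → [0,9); WM=2
i=3 t=9 v=5: → [9,18); WM=9; [0,9) fires=13
i=4 t=6 v=5: DROP (t<9-2); WM=9
i=5 t=18 v=6: → [18,27); WM=18; [9,18) fires=5
i=6 t=7 v=8: DROP (t<18-2); WM=18
i=7 t=12 v=3: DROP (t<18-2); WM=18
i=8 t=33 v=2: → [27,36); WM=18
i=9 t=34 v=5: → [27,36); WM=34; [18,27) fires=6
i=10 t=34 v=5: → [27,36); WM=34
i=11 t=31 v=7: DROP (t<34-2); WM=34
i=12 t=26 v=7: DROP (t<34-2); WM=34
i=13 t=39 v=7: → [36,45); WM=39; [27,36) fires=12
i=14 t=41 v=4: → [36,45); WM=39
i=15 t=35 v=2: DROP (t<39-2); WM=41
i=16 t=43 v=4: → [36,45); WM=41
i=17 t=43 v=8: → [36,45); WM=43
i=18 t=44 v=2: → [36,45); WM=43

3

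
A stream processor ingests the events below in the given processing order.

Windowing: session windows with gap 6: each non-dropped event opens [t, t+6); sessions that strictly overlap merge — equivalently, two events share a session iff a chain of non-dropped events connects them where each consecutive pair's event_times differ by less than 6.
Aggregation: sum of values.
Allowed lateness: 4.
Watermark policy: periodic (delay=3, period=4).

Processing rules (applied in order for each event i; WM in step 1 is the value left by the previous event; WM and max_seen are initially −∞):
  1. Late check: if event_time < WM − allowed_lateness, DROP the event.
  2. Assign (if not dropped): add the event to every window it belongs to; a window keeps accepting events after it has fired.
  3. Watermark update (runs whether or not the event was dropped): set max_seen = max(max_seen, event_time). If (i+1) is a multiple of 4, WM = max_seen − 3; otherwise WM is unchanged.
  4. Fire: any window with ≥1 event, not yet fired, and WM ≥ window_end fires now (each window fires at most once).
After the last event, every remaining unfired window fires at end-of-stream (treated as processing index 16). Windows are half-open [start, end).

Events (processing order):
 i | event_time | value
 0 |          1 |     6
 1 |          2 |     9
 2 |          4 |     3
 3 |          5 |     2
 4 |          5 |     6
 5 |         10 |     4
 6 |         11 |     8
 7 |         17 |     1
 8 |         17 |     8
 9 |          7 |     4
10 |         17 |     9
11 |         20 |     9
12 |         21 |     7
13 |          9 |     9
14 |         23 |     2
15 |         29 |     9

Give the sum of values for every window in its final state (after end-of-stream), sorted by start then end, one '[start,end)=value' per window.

i=0 t=1 v=6: → [1,7); WM=−∞
i=1 t=2 v=9: → [1,8); WM=−∞
i=2 t=4 v=3: → [1,10); WM=−∞
i=3 t=5 v=2: → [1,11); WM=2
i=4 t=5 v=6: → [1,11); WM=2
i=5 t=10 v=4: → [1,16); WM=2
i=6 t=11 v=8: → [1,17); WM=2
i=7 t=17 v=1: → [17,23); WM=14
i=8 t=17 v=8: → [17,23); WM=14
i=9 t=7 v=4: DROP (t<14-4); WM=14
i=10 t=17 v=9: → [17,23); WM=14
i=11 t=20 v=9: → [17,26); WM=17
i=12 t=21 v=7: → [17,27); WM=17
i=13 t=9 v=9: DROP (t<17-4); WM=17
i=14 t=23 v=2: → [17,29); WM=17
i=15 t=29 v=9: → [29,35); WM=26

[1,17)=38 [17,29)=36 [29,35)=9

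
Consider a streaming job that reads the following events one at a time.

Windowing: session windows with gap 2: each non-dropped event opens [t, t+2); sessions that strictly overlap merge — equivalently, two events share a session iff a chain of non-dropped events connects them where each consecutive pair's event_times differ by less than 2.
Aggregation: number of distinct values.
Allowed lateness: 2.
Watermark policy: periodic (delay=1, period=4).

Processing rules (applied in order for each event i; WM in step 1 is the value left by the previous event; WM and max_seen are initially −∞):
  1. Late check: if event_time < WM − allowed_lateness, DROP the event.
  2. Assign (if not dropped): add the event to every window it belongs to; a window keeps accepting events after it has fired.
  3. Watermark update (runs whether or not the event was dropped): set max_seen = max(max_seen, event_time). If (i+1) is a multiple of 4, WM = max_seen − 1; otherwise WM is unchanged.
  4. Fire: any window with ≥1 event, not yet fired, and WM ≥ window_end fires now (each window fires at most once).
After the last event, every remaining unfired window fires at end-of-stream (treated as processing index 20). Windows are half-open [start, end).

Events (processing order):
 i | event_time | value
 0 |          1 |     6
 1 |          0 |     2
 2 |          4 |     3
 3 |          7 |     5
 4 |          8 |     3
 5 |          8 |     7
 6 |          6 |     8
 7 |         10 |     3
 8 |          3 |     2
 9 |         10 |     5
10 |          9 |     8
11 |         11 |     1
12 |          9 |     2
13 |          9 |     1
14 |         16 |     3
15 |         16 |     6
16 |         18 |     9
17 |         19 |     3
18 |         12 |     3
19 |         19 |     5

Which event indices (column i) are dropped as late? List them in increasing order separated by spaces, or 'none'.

8 18

i=0 t=1 v=6: → [1,3); WM=−∞
i=1 t=0 v=2: → [0,3); WM=−∞
i=2 t=4 v=3: → [4,6); WM=−∞
i=3 t=7 v=5: → [7,9); WM=6
i=4 t=8 v=3: → [7,10); WM=6
i=5 t=8 v=7: → [7,10); WM=6
i=6 t=6 v=8: → [6,10); WM=6
i=7 t=10 v=3: → [10,12); WM=9
i=8 t=3 v=2: DROP (t<9-2); WM=9
i=9 t=10 v=5: → [10,12); WM=9
i=10 t=9 v=8: → [6,12); WM=9
i=11 t=11 v=1: → [6,13); WM=10
i=12 t=9 v=2: → [6,13); WM=10
i=13 t=9 v=1: → [6,13); WM=10
i=14 t=16 v=3: → [16,18); WM=10
i=15 t=16 v=6: → [16,18); WM=15
i=16 t=18 v=9: → [18,20); WM=15
i=17 t=19 v=3: → [18,21); WM=15
i=18 t=12 v=3: DROP (t<15-2); WM=15
i=19 t=19 v=5: → [18,21); WM=18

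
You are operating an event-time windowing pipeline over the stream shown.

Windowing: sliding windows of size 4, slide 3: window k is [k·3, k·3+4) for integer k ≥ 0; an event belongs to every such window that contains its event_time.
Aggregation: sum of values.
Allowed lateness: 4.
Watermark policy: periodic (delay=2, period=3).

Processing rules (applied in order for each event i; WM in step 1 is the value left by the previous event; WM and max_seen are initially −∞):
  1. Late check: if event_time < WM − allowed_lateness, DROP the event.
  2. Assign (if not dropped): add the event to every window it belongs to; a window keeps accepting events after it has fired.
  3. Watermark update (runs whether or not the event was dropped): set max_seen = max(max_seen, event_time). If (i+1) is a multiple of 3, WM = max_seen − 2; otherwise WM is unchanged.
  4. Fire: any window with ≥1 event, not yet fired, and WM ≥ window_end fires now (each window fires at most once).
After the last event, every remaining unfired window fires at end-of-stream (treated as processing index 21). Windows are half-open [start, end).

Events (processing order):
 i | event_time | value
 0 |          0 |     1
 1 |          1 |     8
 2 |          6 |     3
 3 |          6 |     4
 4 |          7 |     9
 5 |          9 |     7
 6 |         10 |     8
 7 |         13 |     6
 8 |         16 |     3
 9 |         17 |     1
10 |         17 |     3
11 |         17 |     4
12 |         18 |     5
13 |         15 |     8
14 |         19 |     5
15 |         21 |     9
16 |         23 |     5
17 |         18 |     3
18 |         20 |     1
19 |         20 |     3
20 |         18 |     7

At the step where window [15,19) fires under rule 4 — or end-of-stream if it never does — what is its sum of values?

i=0 t=0 v=1: → [0,4); WM=−∞
i=1 t=1 v=8: → [0,4); WM=−∞
i=2 t=6 v=3: → [6,10),[3,7); WM=4; [0,4) fires=9
i=3 t=6 v=4: → [6,10),[3,7); WM=4
i=4 t=7 v=9: → [6,10); WM=4
i=5 t=9 v=7: → [9,13),[6,10); WM=7; [3,7) fires=7
i=6 t=10 v=8: → [9,13); WM=7
i=7 t=13 v=6: → [12,16); WM=7
i=8 t=16 v=3: → [15,19); WM=14; [6,10) fires=23 [9,13) fires=15
i=9 t=17 v=1: → [15,19); WM=14
i=10 t=17 v=3: → [15,19); WM=14
i=11 t=17 v=4: → [15,19); WM=15
i=12 t=18 v=5: → [18,22),[15,19); WM=15
i=13 t=15 v=8: → [15,19),[12,16); WM=15
i=14 t=19 v=5: → [18,22); WM=17; [12,16) fires=14
i=15 t=21 v=9: → [21,25),[18,22); WM=17
i=16 t=23 v=5: → [21,25); WM=17
i=17 t=18 v=3: → [18,22),[15,19); WM=21; [15,19) fires=27
i=18 t=20 v=1: → [18,22); WM=21
i=19 t=20 v=3: → [18,22); WM=21
i=20 t=18 v=7: → [18,22),[15,19); WM=21

27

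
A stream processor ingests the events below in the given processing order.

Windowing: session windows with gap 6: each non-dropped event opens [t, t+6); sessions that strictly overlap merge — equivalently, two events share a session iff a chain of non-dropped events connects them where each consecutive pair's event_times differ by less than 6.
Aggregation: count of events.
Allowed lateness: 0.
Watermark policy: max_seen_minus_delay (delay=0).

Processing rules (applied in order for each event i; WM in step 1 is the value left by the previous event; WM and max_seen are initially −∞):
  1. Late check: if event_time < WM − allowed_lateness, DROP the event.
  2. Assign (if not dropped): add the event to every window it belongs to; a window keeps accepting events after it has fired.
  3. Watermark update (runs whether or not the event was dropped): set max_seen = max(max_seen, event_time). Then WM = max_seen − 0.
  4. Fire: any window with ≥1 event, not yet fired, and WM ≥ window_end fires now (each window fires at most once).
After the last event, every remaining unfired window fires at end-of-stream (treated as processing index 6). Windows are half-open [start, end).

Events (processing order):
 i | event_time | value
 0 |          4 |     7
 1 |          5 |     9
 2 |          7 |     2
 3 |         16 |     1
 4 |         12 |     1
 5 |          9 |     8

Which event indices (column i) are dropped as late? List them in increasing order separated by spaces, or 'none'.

4 5

i=0 t=4 v=7: → [4,10); WM=4
i=1 t=5 v=9: → [4,11); WM=5
i=2 t=7 v=2: → [4,13); WM=7
i=3 t=16 v=1: → [16,22); WM=16
i=4 t=12 v=1: DROP (t<16-0); WM=16
i=5 t=9 v=8: DROP (t<16-0); WM=16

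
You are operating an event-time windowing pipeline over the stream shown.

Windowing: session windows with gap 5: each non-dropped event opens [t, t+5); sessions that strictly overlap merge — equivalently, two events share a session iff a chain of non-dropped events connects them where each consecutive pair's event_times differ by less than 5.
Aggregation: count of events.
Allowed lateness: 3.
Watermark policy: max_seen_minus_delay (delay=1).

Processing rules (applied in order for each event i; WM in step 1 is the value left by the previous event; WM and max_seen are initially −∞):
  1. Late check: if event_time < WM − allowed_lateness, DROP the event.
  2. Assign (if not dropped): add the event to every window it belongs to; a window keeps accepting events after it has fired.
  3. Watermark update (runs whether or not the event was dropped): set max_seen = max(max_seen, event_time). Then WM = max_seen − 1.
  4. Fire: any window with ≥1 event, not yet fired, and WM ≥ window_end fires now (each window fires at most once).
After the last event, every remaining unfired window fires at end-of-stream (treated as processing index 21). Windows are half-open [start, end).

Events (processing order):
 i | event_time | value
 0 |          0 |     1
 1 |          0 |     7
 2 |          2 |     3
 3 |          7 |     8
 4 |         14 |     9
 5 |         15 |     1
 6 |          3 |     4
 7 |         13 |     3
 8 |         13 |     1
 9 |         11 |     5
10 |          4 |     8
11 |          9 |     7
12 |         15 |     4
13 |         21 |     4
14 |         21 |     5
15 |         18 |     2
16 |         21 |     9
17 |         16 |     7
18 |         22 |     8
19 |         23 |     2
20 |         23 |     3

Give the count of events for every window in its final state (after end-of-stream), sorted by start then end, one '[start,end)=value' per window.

[0,7)=3 [7,28)=14

i=0 t=0 v=1: → [0,5); WM=-1
i=1 t=0 v=7: → [0,5); WM=-1
i=2 t=2 v=3: → [0,7); WM=1
i=3 t=7 v=8: → [7,12); WM=6
i=4 t=14 v=9: → [14,19); WM=13
i=5 t=15 v=1: → [14,20); WM=14
i=6 t=3 v=4: DROP (t<14-3); WM=14
i=7 t=13 v=3: → [13,20); WM=14
i=8 t=13 v=1: → [13,20); WM=14
i=9 t=11 v=5: → [7,20); WM=14
i=10 t=4 v=8: DROP (t<14-3); WM=14
i=11 t=9 v=7: DROP (t<14-3); WM=14
i=12 t=15 v=4: → [7,20); WM=14
i=13 t=21 v=4: → [21,26); WM=20
i=14 t=21 v=5: → [21,26); WM=20
i=15 t=18 v=2: → [7,26); WM=20
i=16 t=21 v=9: → [7,26); WM=20
i=17 t=16 v=7: DROP (t<20-3); WM=20
i=18 t=22 v=8: → [7,27); WM=21
i=19 t=23 v=2: → [7,28); WM=22
i=20 t=23 v=3: → [7,28); WM=22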